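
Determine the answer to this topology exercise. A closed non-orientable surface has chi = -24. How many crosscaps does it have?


chi = 2 - k for closed non-orientable surfaces with k crosscaps.
-24 = 2 - k
k = 2 - (-24) = 26

26


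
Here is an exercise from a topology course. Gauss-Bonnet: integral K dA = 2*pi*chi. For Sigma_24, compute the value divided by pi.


Gauss-Bonnet: integral K dA = 2*pi*chi(M).
chi(Sigma_24) = 2 - 2*24 = -46.
(integral K dA)/pi = 2*chi = 2*(-46) = -92

-92


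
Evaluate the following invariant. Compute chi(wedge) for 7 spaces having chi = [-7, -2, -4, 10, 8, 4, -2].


chi(A v B) = chi(A) + chi(B) - 1 (one point identified).
For 7 spaces: chi = (sum chi_i) - (7 - 1).
sum = 7; chi = 7 - 6 = 1

1


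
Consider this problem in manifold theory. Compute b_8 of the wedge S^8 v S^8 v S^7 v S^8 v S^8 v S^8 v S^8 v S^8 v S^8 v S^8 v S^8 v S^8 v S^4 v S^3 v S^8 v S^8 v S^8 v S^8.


For a wedge of spheres, H_k (k>0) is free on one generator per sphere of dimension k.
Spheres of dimension 8: count = 15.
b_8 = 15

15


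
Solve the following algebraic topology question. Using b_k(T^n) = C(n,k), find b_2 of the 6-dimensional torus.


By the Kunneth formula, b_k(T^n) = C(n,k).
b_2(T^6) = C(6,2).
C(6,2) = 6!/(2!*4!) = 15

15


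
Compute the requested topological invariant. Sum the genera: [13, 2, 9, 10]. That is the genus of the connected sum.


Genus is additive under connected sum of orientable surfaces.
g = 13 + 2 + 9 + 10 = 34

34


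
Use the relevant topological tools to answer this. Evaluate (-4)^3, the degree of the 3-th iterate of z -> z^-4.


deg(f) = -4. Degree is multiplicative: deg(f^3) = (deg f)^3.
deg(f^3) = (-4)^3 = -64

-64


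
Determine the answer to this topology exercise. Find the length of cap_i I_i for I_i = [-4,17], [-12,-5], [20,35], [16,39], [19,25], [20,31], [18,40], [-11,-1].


Intersection = [max(a_i), min(b_i)] = [20, -5].
Since 20 > -5, the intersection is empty.
Length = 0

0


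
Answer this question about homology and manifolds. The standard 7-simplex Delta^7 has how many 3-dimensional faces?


Delta^7 has 7+1 vertices. A 3-face is a choice of 3+1 vertices.
f_3 = C(7+1, 3+1) = C(8,4) = 70

70


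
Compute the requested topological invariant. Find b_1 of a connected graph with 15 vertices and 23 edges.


For a connected graph: rank(pi_1) = b_1 = E - V + 1 = 1 - chi.
chi = V - E = 15 - 23 = -8.
rank = 1 - (-8) = 23 - 15 + 1 = 9

9


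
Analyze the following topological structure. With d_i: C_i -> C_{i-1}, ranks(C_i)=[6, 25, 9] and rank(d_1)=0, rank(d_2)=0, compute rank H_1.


rank H_k = rank(ker d_k) - rank(im d_{k+1}).
rank(ker d_1) = rank(C_1) - rank(d_1) = 25 - 0 = 25.
rank(im d_{1+1}) = 0.
rank H_1 = 25 - 0 = 25

25


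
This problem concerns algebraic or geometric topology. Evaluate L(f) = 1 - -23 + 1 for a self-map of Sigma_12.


L(f) = tr(f_0*) - tr(f_1*) + tr(f_2*).
= 1 - (-23) + (1)
= 25

25


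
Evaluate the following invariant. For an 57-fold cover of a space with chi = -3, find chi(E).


For a finite covering: chi(E) = (number of sheets) * chi(B).
chi(E) = 57 * (-3) = -171

-171


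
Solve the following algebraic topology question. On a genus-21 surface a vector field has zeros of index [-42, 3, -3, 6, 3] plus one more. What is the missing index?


Poincare-Hopf: sum of indices = chi(M).
chi(Sigma_21) = 2 - 2*21 = -40.
Sum of known indices = -33.
x = chi - (sum known) = -40 - (-33) = -7

-7


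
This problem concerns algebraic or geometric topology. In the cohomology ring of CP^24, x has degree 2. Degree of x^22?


|x| = 2 in H^*(CP^n).
|x^22| = 22 * |x| = 22 * 2 = 44

44


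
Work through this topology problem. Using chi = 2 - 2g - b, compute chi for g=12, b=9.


For a compact orientable surface with genus g and b boundary components: chi = 2 - 2g - b.
chi = 2 - 2*12 - 9 = 2 - 24 - 9 = -31

-31


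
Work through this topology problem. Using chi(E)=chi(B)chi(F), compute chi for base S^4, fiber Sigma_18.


chi(S^4) = 2 (n even), chi(Sigma_18) = 2 - 2*18 = -34.
chi(E) = 2 * (-34) = -68

-68


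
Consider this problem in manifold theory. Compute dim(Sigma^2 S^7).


Each suspension raises dimension by 1: Sigma S^n = S^{n+1}.
Sigma^2 S^7 = S^{7+2} = S^9

9


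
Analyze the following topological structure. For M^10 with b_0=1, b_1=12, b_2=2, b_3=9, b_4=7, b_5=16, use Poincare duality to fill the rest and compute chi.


By Poincare duality b_k = b_{10-k}, so full Betti numbers: b_0=1, b_1=12, b_2=2, b_3=9, b_4=7, b_5=16, b_6=7, b_7=9, b_8=2, b_9=12, b_10=1.
chi = sum (-1)^k b_k = -38

-38


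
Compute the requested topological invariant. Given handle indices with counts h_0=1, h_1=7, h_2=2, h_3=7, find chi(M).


Handles of index k contribute (-1)^k to chi (same as CW cells).
chi = (1) + (-7) + (2) + (-7) = -11

-11


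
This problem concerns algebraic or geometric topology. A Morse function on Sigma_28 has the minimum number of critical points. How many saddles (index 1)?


A perfect Morse function has m_k = b_k.
For Sigma_28: b_0=1, b_1=2g=56, b_2=1.
Saddles m_1 = 2g = 56

56


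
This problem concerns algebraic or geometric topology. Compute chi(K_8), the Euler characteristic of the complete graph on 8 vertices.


K_8: V = 8, E = C(8,2) = 28.
chi = V - E = 8 - 28 = -20

-20


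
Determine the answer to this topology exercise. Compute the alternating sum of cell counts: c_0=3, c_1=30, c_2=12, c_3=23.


chi = sum_k (-1)^k c_k.
= (-1)^0*3 + (-1)^1*30 + (-1)^2*12 + (-1)^3*23
= (3) + (-30) + (12) + (-23)
= -38

-38


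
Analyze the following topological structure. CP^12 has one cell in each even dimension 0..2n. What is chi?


CP^12 has one cell in each even dimension 0, 2, ..., 2*12 (12+1 cells total).
All cells are even-dimensional, so chi = number of cells.
chi = 12 + 1 = 13

13


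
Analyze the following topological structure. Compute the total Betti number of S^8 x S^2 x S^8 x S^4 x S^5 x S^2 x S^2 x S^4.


Total Betti number is multiplicative under products.
Each S^d (d>=1) has total Betti number 2.
There are 8 sphere factors.
Total = 2^8 = 256

256


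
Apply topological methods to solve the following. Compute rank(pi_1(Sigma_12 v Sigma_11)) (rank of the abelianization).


For a wedge: H_1(A v B) = H_1(A) + H_1(B).
b_1(Sigma_12) = 24, b_1(Sigma_11) = 22.
b_1 = 24 + 22 = 46

46


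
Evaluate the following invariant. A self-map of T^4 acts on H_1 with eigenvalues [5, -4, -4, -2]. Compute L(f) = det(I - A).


For a torus self-map: L(f) = det(I - A) where A acts on H_1.
L(f) = (1-5) * (1--4) * (1--4) * (1--2) = -4 * 5 * 5 * 3 = -300

-300


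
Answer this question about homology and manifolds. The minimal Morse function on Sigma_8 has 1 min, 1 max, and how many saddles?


A perfect Morse function has m_k = b_k.
For Sigma_8: b_0=1, b_1=2g=16, b_2=1.
Saddles m_1 = 2g = 16

16


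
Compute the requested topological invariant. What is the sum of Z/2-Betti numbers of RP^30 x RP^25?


dim H^*(RP^n; Z/2) = n+1 (one Z/2 in each degree 0..n).
Total Betti number is multiplicative.
Total = (30+1) * (25+1) = 31 * 26 = 806

806


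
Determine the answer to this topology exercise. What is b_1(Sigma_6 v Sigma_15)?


For a wedge: H_1(A v B) = H_1(A) + H_1(B).
b_1(Sigma_6) = 12, b_1(Sigma_15) = 30.
b_1 = 12 + 30 = 42

42


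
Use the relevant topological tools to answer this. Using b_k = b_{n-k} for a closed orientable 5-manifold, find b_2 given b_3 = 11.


Poincare duality for closed orientable n-manifolds: b_k = b_{n-k}.
Here n = 5, so b_2 = b_3 = 11

11


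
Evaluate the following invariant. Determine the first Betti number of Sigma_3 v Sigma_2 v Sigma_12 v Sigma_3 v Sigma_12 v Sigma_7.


For a wedge X v Y: reduced H_k(X v Y) = H_k(X) + H_k(Y).
Each Sigma_g contributes b_1 = 2g.
b_1 = 6 + 4 + 24 + 6 + 24 + 14 = 78

78


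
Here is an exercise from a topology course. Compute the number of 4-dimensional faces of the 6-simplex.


Delta^6 has 6+1 vertices. A 4-face is a choice of 4+1 vertices.
f_4 = C(6+1, 4+1) = C(7,5) = 21

21


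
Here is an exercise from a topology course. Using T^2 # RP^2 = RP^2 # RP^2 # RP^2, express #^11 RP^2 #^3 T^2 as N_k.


Since a >= 1, the sum is non-orientable; each T^2 can be replaced by RP^2 # RP^2 (since T^2#RP^2 = 3RP^2).
Total crosscaps k = 11 + 2*3 = 17.
Check via chi: chi = 11*1 + 3*0 - (11+3-1)*2 = -15 = 2 - k = -15. Consistent.

17


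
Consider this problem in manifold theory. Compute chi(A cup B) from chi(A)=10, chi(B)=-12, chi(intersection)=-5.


chi(A cup B) = chi(A) + chi(B) - chi(A cap B)
= 10 + (-12) - (-5)
= 3

3


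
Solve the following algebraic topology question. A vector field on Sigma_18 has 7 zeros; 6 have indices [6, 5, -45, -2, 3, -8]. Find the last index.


Poincare-Hopf: sum of indices = chi(M).
chi(Sigma_18) = 2 - 2*18 = -34.
Sum of known indices = -41.
x = chi - (sum known) = -34 - (-41) = 7

7


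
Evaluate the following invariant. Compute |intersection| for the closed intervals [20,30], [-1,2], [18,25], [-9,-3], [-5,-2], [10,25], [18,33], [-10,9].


Intersection = [max(a_i), min(b_i)] = [20, -3].
Since 20 > -3, the intersection is empty.
Length = 0

0


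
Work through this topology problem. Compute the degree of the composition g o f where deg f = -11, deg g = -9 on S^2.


Degree is multiplicative under composition: deg(g o f) = deg(g) * deg(f).
= -9 * -11 = 99

99


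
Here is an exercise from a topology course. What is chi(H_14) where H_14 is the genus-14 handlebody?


A genus-g handlebody deformation retracts to a wedge of g circles.
chi(vee_g S^1) = 1 - g.
chi(H_14) = 1 - 14 = -13

-13


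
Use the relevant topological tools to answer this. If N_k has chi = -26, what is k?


chi = 2 - k for closed non-orientable surfaces with k crosscaps.
-26 = 2 - k
k = 2 - (-26) = 28

28


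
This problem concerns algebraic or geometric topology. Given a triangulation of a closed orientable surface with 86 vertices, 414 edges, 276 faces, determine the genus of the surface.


chi = V - E + F = 86 - 414 + 276 = -52
For orientable closed surface: chi = 2 - 2g, so g = (2 - chi)/2.
g = (2 - (-52)) / 2 = 54 / 2 = 27

27


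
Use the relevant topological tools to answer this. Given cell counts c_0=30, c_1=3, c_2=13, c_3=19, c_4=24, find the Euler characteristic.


chi = sum_k (-1)^k c_k.
= (-1)^0*30 + (-1)^1*3 + (-1)^2*13 + (-1)^3*19 + (-1)^4*24
= (30) + (-3) + (13) + (-19) + (24)
= 45

45


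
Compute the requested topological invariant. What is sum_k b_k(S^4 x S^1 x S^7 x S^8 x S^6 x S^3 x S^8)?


Total Betti number is multiplicative under products.
Each S^d (d>=1) has total Betti number 2.
There are 7 sphere factors.
Total = 2^7 = 128

128


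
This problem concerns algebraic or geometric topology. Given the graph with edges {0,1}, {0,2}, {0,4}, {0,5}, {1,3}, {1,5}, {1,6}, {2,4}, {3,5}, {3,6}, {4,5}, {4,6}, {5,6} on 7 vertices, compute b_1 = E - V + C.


b_1 = E - V + (number of components).
E = 13, V = 7, components = 1.
b_1 = 13 - 7 + 1 = 7

7


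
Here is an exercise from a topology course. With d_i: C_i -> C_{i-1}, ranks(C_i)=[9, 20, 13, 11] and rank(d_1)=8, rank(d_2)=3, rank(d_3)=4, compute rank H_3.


rank H_k = rank(ker d_k) - rank(im d_{k+1}).
rank(ker d_3) = rank(C_3) - rank(d_3) = 11 - 4 = 7.
rank(im d_{3+1}) = 0.
rank H_3 = 7 - 0 = 7

7


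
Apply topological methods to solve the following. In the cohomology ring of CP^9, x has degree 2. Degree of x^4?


|x| = 2 in H^*(CP^n).
|x^4| = 4 * |x| = 4 * 2 = 8

8


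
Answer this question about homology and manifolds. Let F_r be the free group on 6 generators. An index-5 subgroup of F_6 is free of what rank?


Nielsen-Schreier: an index-n subgroup of F_r is free of rank 1 + n(r-1).
Equivalently: chi(cover) = n*chi(base); chi(vee_r S^1) = 1 - 6 = -5.
chi(E) = 5*(-5) = -25; rank = 1 - chi(E) = 1 - (-25) = 26.
rank = 1 + 5*(6-1) = 1 + 25 = 26

26


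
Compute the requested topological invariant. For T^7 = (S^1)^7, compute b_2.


By the Kunneth formula, b_k(T^n) = C(n,k).
b_2(T^7) = C(7,2).
C(7,2) = 7!/(2!*5!) = 21

21


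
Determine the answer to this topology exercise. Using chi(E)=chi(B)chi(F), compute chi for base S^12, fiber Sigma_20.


chi(S^12) = 2 (n even), chi(Sigma_20) = 2 - 2*20 = -38.
chi(E) = 2 * (-38) = -76

-76


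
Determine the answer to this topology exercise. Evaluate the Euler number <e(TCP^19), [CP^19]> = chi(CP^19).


For any closed oriented manifold, <e(TM),[M]> = chi(M).
chi(CP^19) = 19+1 = 20

20


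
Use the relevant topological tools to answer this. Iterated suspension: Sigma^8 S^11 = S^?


Each suspension raises dimension by 1: Sigma S^n = S^{n+1}.
Sigma^8 S^11 = S^{11+8} = S^19

19


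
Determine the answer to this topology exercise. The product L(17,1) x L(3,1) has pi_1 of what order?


pi_1(X x Y) = pi_1(X) x pi_1(Y).
pi_1(L(17,1)) = Z/17, pi_1(L(3,1)) = Z/3.
|Z/17 x Z/3| = 17 * 3 = 51

51


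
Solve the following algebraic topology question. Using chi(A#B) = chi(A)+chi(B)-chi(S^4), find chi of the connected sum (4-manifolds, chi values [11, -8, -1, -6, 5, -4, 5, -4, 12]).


For n-manifolds: chi(A#B) = chi(A) + chi(B) - chi(S^4).
chi(S^4) = 1 + (-1)^4 = 2.
chi(#) = (sum chi_i) - (9-1)*chi(S^4) = 10 - 8*2 = -6

-6


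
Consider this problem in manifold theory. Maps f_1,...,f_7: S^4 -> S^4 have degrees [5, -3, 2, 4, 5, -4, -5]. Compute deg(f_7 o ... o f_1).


Degree is multiplicative: deg(composition) = product of degrees.
= (5) * (-3) * (2) * (4) * (5) * (-4) * (-5) = -12000

-12000


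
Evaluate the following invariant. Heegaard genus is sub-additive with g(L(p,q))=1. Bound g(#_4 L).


Heegaard genus satisfies g(A#B) <= g(A) + g(B).
Each lens space has g = 1.
Upper bound: 4 * 1 = 4

4


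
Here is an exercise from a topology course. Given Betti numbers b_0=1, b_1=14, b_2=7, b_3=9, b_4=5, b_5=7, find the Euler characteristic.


chi = sum_k (-1)^k b_k.
= (1) + (-14) + (7) + (-9) + (5) + (-7)
= -17

-17


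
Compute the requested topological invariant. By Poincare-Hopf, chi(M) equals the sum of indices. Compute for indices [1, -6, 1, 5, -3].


Poincare-Hopf: chi(M) = sum of indices of zeros.
chi = (1) + (-6) + (1) + (5) + (-3) = -2

-2


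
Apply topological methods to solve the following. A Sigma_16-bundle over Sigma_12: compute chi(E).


For a fiber bundle F -> E -> B (with CW structure): chi(E) = chi(B) * chi(F).
chi(Sigma_12) = -22, chi(Sigma_16) = -30.
chi(E) = (-22) * (-30) = 660

660


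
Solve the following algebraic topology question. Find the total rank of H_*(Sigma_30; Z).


For Sigma_30: b_0 = 1, b_1 = 2g = 60, b_2 = 1.
Total = 1 + 60 + 1 = 62

62


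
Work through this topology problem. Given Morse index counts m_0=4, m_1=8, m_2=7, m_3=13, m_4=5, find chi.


Morse theory: chi(M) = sum_k (-1)^k m_k where m_k = #(index-k critical points).
= (4) + (-8) + (7) + (-13) + (5) = -5

-5


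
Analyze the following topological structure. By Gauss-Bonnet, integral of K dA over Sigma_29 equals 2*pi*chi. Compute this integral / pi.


Gauss-Bonnet: integral K dA = 2*pi*chi(M).
chi(Sigma_29) = 2 - 2*29 = -56.
(integral K dA)/pi = 2*chi = 2*(-56) = -112

-112


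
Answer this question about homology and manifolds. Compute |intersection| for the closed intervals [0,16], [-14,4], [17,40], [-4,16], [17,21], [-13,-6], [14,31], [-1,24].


Intersection = [max(a_i), min(b_i)] = [17, -6].
Since 17 > -6, the intersection is empty.
Length = 0

0


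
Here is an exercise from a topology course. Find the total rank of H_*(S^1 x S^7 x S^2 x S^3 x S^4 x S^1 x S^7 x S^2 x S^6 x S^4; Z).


Total Betti number is multiplicative under products.
Each S^d (d>=1) has total Betti number 2.
There are 10 sphere factors.
Total = 2^10 = 1024

1024


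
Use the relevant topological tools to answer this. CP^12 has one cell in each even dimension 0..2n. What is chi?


CP^12 has one cell in each even dimension 0, 2, ..., 2*12 (12+1 cells total).
All cells are even-dimensional, so chi = number of cells.
chi = 12 + 1 = 13

13


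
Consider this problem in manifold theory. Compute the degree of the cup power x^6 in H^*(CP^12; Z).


|x| = 2 in H^*(CP^n).
|x^6| = 6 * |x| = 6 * 2 = 12

12


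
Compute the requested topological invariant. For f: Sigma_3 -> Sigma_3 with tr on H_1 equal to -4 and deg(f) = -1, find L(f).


L(f) = tr(f_0*) - tr(f_1*) + tr(f_2*).
= 1 - (-4) + (-1)
= 4

4


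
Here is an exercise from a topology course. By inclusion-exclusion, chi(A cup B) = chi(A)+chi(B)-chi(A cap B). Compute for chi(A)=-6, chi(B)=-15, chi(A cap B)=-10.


chi(A cup B) = chi(A) + chi(B) - chi(A cap B)
= -6 + (-15) - (-10)
= -11

-11


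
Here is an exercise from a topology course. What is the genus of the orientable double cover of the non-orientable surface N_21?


chi(N_21) = 2 - 21 = -19.
Double cover: chi(Sigma_g) = 2 * chi(N_21) = 2*(-19) = -38.
2 - 2g = -38, so g = (2 - (-38))/2 = 40/2 = 20

20


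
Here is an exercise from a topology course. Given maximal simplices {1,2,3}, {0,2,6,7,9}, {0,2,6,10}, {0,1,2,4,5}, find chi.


Enumerate all faces; f-vector: f_0=10, f_1=24, f_2=24, f_3=11, f_4=2.
chi = sum (-1)^k f_k = 1

1


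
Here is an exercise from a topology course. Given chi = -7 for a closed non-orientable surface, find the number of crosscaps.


chi = 2 - k for closed non-orientable surfaces with k crosscaps.
-7 = 2 - k
k = 2 - (-7) = 9

9


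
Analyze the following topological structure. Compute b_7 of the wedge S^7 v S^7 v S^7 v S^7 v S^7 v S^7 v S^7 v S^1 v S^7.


For a wedge of spheres, H_k (k>0) is free on one generator per sphere of dimension k.
Spheres of dimension 7: count = 8.
b_7 = 8

8


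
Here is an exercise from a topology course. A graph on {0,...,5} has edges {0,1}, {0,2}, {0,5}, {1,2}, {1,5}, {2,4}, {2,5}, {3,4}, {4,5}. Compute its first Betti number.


b_1 = E - V + (number of components).
E = 9, V = 6, components = 1.
b_1 = 9 - 6 + 1 = 4

4


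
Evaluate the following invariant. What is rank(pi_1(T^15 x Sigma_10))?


pi_1(A x B) = pi_1(A) x pi_1(B); rank of abelianization = b_1.
b_1(T^15) = 15, b_1(Sigma_10) = 2*10 = 20.
b_1(product) = 15 + 20 = 35

35


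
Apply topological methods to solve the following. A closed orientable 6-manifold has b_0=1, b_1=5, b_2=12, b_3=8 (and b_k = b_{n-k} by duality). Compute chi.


By Poincare duality b_k = b_{6-k}, so full Betti numbers: b_0=1, b_1=5, b_2=12, b_3=8, b_4=12, b_5=5, b_6=1.
chi = sum (-1)^k b_k = 8

8


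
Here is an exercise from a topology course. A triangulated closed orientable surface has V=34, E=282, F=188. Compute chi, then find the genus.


chi = V - E + F = 34 - 282 + 188 = -60
For orientable closed surface: chi = 2 - 2g, so g = (2 - chi)/2.
g = (2 - (-60)) / 2 = 62 / 2 = 31

31


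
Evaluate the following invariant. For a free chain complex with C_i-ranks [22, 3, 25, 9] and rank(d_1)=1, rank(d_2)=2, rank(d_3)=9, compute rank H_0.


rank H_k = rank(ker d_k) - rank(im d_{k+1}).
rank(ker d_0) = rank(C_0) - rank(d_0) = 22 - 0 = 22.
rank(im d_{0+1}) = 1.
rank H_0 = 22 - 1 = 21

21


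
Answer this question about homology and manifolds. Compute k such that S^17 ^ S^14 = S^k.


S^m ^ S^n = S^{m+n}.
k = 17 + 14 = 31

31


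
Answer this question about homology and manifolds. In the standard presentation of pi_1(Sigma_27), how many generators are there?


Standard presentation: pi_1(Sigma_g) = <a_1,b_1,...,a_g,b_g | [a_1,b_1]...[a_g,b_g] = 1>.
Number of generators = 2g = 2*27 = 54

54


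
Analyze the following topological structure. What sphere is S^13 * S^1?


Join of spheres: S^m * S^n = S^{m+n+1}.
dim = 13 + 1 + 1 = 15

15


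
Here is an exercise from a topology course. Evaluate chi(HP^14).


HP^14 has one cell in each dimension 0, 4, ..., 4*14 (14+1 cells, all even-dim).
chi = 14 + 1 = 15

15


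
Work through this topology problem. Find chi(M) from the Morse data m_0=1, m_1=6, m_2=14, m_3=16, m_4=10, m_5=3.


Morse theory: chi(M) = sum_k (-1)^k m_k where m_k = #(index-k critical points).
= (1) + (-6) + (14) + (-16) + (10) + (-3) = 0

0


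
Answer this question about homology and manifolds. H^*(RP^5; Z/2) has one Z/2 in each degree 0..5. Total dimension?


H^k(RP^5; Z/2) = Z/2 for each 0 <= k <= 5.
Total dimension = 5 + 1 = 6

6


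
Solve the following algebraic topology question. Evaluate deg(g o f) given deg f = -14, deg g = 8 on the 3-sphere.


Degree is multiplicative under composition: deg(g o f) = deg(g) * deg(f).
= 8 * -14 = -112

-112


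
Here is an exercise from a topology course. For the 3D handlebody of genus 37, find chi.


A genus-g handlebody deformation retracts to a wedge of g circles.
chi(vee_g S^1) = 1 - g.
chi(H_37) = 1 - 37 = -36

-36


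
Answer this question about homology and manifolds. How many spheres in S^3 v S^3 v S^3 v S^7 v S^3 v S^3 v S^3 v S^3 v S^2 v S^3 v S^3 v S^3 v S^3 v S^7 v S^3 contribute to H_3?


For a wedge of spheres, H_k (k>0) is free on one generator per sphere of dimension k.
Spheres of dimension 3: count = 12.
b_3 = 12

12


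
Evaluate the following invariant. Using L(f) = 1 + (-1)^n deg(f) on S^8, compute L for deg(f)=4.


On S^8: L(f) = tr(f_0*) + (-1)^8 tr(f_8*) = 1 + (-1)^8 * deg(f).
L(f) = 1 + (-1)^8 * 4 = 1 + 4 = 5

5


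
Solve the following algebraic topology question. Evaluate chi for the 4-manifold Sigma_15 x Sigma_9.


chi(Sigma_15) = 2 - 2*15 = -28
chi(Sigma_9) = 2 - 2*9 = -16
chi(product) = (-28) * (-16) = 448

448


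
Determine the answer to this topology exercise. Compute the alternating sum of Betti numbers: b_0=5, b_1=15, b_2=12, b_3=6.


chi = sum_k (-1)^k b_k.
= (5) + (-15) + (12) + (-6)
= -4

-4


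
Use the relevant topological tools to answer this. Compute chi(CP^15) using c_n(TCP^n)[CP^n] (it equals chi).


For any closed oriented manifold, <e(TM),[M]> = chi(M).
chi(CP^15) = 15+1 = 16

16


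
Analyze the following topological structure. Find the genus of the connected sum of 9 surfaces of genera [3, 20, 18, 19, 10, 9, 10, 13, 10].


Genus is additive under connected sum of orientable surfaces.
g = 3 + 20 + 18 + 19 + 10 + 9 + 10 + 13 + 10 = 112

112


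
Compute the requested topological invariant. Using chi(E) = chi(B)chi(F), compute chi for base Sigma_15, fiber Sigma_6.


For a fiber bundle F -> E -> B (with CW structure): chi(E) = chi(B) * chi(F).
chi(Sigma_15) = -28, chi(Sigma_6) = -10.
chi(E) = (-28) * (-10) = 280

280


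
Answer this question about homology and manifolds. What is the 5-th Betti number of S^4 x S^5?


Each S^d has Poincare polynomial 1 + t^d.
The product S^4 x S^5 has Poincare polynomial prod(1+t^d_i).
Expanding: b_0=1, b_4=1, b_5=1, b_9=1.
b_5 = 1

1


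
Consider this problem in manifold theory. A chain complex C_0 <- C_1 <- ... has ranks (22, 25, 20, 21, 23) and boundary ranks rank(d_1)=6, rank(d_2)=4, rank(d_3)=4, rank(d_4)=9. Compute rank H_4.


rank H_k = rank(ker d_k) - rank(im d_{k+1}).
rank(ker d_4) = rank(C_4) - rank(d_4) = 23 - 9 = 14.
rank(im d_{4+1}) = 0.
rank H_4 = 14 - 0 = 14

14


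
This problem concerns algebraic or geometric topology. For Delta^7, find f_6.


Delta^7 has 7+1 vertices. A 6-face is a choice of 6+1 vertices.
f_6 = C(7+1, 6+1) = C(8,7) = 8

8


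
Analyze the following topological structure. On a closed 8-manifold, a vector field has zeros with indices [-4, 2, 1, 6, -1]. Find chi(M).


Poincare-Hopf: chi(M) = sum of indices of zeros.
chi = (-4) + (2) + (1) + (6) + (-1) = 4

4


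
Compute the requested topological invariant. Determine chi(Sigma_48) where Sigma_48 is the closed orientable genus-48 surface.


For a closed orientable surface of genus g: chi = 2 - 2g.
Here g = 48.
chi = 2 - 2*48 = 2 - 96 = -94

-94


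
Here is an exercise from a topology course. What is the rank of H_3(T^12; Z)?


By the Kunneth formula, b_k(T^n) = C(n,k).
b_3(T^12) = C(12,3).
C(12,3) = 12!/(3!*9!) = 220

220


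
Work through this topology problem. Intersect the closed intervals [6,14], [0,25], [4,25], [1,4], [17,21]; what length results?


Intersection = [max(a_i), min(b_i)] = [17, 4].
Since 17 > 4, the intersection is empty.
Length = 0

0


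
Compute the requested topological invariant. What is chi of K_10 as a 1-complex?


K_10: V = 10, E = C(10,2) = 45.
chi = V - E = 10 - 45 = -35

-35


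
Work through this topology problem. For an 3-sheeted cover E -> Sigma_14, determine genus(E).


For an n-sheeted cover: chi(E) = n * chi(B).
chi(Sigma_14) = 2 - 2*14 = -26.
chi(E) = 3 * (-26) = -78.
genus(E) = (2 - chi(E))/2 = (2 - (-78))/2 = 80/2 = 40

40


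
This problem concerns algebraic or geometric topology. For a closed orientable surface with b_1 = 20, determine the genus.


For a closed orientable surface: b_1 = 2g.
20 = 2g
g = 20 / 2 = 10

10


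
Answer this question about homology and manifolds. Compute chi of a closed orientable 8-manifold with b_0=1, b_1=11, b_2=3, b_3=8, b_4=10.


By Poincare duality b_k = b_{8-k}, so full Betti numbers: b_0=1, b_1=11, b_2=3, b_3=8, b_4=10, b_5=8, b_6=3, b_7=11, b_8=1.
chi = sum (-1)^k b_k = -20

-20


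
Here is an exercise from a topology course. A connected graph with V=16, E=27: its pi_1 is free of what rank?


For a connected graph: rank(pi_1) = b_1 = E - V + 1 = 1 - chi.
chi = V - E = 16 - 27 = -11.
rank = 1 - (-11) = 27 - 16 + 1 = 12

12


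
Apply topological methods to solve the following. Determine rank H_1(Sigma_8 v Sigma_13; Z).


For a wedge: H_1(A v B) = H_1(A) + H_1(B).
b_1(Sigma_8) = 16, b_1(Sigma_13) = 26.
b_1 = 16 + 26 = 42

42


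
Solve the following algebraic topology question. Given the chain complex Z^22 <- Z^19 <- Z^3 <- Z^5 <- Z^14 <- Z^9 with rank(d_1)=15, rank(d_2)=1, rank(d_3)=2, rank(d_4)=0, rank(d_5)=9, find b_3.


rank H_k = rank(ker d_k) - rank(im d_{k+1}).
rank(ker d_3) = rank(C_3) - rank(d_3) = 5 - 2 = 3.
rank(im d_{3+1}) = 0.
rank H_3 = 3 - 0 = 3

3


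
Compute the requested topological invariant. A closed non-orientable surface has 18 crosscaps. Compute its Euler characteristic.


For a non-orientable closed surface with k crosscaps: chi = 2 - k.
Here k = 18.
chi = 2 - 18 = -16

-16


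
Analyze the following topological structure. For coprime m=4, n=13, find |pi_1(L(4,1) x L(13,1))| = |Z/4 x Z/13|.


pi_1(X x Y) = pi_1(X) x pi_1(Y).
pi_1(L(4,1)) = Z/4, pi_1(L(13,1)) = Z/13.
|Z/4 x Z/13| = 4 * 13 = 52

52


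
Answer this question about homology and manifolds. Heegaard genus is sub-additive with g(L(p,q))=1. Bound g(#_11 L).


Heegaard genus satisfies g(A#B) <= g(A) + g(B).
Each lens space has g = 1.
Upper bound: 11 * 1 = 11

11


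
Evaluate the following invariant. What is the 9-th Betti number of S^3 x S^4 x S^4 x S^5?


Each S^d has Poincare polynomial 1 + t^d.
The product S^3 x S^4 x S^4 x S^5 has Poincare polynomial prod(1+t^d_i).
Expanding: b_0=1, b_3=1, b_4=2, b_5=1, b_7=2, b_8=2, b_9=2, b_11=1, b_12=2, b_13=1, b_16=1.
b_9 = 2

2


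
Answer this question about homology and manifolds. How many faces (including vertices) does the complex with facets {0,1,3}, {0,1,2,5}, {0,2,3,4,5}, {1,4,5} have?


Each maximal simplex on m vertices has 2^m - 1 nonempty faces.
Take the union (dedupe shared faces).
Total distinct faces = 43

43


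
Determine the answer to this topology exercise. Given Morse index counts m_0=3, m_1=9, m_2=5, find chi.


Morse theory: chi(M) = sum_k (-1)^k m_k where m_k = #(index-k critical points).
= (3) + (-9) + (5) = -1

-1


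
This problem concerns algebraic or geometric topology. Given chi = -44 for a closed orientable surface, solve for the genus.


chi = 2 - 2g for closed orientable surfaces.
-44 = 2 - 2g
2g = 2 - (-44) = 46
g = 23

23


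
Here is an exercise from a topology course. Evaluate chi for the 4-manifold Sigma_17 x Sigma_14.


chi(Sigma_17) = 2 - 2*17 = -32
chi(Sigma_14) = 2 - 2*14 = -26
chi(product) = (-32) * (-26) = 832

832


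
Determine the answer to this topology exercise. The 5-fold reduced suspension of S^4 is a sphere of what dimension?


Each suspension raises dimension by 1: Sigma S^n = S^{n+1}.
Sigma^5 S^4 = S^{4+5} = S^9

9


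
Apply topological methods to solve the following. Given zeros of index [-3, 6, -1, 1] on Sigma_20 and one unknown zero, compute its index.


Poincare-Hopf: sum of indices = chi(M).
chi(Sigma_20) = 2 - 2*20 = -38.
Sum of known indices = 3.
x = chi - (sum known) = -38 - (3) = -41

-41


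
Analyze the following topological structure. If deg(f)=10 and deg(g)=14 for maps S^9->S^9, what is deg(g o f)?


Degree is multiplicative under composition: deg(g o f) = deg(g) * deg(f).
= 14 * 10 = 140

140


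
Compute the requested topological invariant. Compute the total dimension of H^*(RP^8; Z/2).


H^k(RP^8; Z/2) = Z/2 for each 0 <= k <= 8.
Total dimension = 8 + 1 = 9

9


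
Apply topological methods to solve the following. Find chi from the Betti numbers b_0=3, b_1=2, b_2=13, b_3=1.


chi = sum_k (-1)^k b_k.
= (3) + (-2) + (13) + (-1)
= 13

13


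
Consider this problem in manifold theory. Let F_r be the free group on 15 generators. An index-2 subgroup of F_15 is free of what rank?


Nielsen-Schreier: an index-n subgroup of F_r is free of rank 1 + n(r-1).
Equivalently: chi(cover) = n*chi(base); chi(vee_r S^1) = 1 - 15 = -14.
chi(E) = 2*(-14) = -28; rank = 1 - chi(E) = 1 - (-28) = 29.
rank = 1 + 2*(15-1) = 1 + 28 = 29

29


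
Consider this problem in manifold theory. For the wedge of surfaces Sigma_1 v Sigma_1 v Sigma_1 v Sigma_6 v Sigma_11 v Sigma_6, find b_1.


For a wedge X v Y: reduced H_k(X v Y) = H_k(X) + H_k(Y).
Each Sigma_g contributes b_1 = 2g.
b_1 = 2 + 2 + 2 + 12 + 22 + 12 = 52

52


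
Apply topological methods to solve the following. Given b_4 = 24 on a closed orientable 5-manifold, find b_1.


Poincare duality for closed orientable n-manifolds: b_k = b_{n-k}.
Here n = 5, so b_1 = b_4 = 24

24


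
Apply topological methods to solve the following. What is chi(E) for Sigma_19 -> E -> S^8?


chi(S^8) = 2 (n even), chi(Sigma_19) = 2 - 2*19 = -36.
chi(E) = 2 * (-36) = -72

-72


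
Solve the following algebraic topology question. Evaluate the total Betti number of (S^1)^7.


b_k(T^7) = C(7,k), so the sum over k is sum_k C(7,k) = 2^7.
Total = 2^7 = 128

128


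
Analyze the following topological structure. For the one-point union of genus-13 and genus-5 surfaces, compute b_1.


For a wedge: H_1(A v B) = H_1(A) + H_1(B).
b_1(Sigma_13) = 26, b_1(Sigma_5) = 10.
b_1 = 26 + 10 = 36

36


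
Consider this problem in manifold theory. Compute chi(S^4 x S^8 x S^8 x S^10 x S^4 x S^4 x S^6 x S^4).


chi is multiplicative: chi(X x Y) = chi(X) chi(Y).
Each even-dim sphere has chi = 2. There are 8 factors.
chi = 2^8 = 256

256


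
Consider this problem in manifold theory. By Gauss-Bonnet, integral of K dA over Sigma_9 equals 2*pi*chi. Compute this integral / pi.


Gauss-Bonnet: integral K dA = 2*pi*chi(M).
chi(Sigma_9) = 2 - 2*9 = -16.
(integral K dA)/pi = 2*chi = 2*(-16) = -32

-32


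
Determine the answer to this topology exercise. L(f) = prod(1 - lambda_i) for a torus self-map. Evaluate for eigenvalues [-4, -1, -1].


For a torus self-map: L(f) = det(I - A) where A acts on H_1.
L(f) = (1--4) * (1--1) * (1--1) = 5 * 2 * 2 = 20

20


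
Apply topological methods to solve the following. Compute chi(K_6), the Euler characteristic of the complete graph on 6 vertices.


K_6: V = 6, E = C(6,2) = 15.
chi = V - E = 6 - 15 = -9

-9


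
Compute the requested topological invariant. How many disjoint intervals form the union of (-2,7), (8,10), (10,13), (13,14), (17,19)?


Sort and merge overlapping open intervals.
Merged: (-2,7), (8,10), (10,13), (13,14), (17,19).
Number of components = 5

5


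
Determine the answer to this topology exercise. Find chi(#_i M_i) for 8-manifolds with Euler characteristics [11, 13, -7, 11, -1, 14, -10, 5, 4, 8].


For n-manifolds: chi(A#B) = chi(A) + chi(B) - chi(S^8).
chi(S^8) = 1 + (-1)^8 = 2.
chi(#) = (sum chi_i) - (10-1)*chi(S^8) = 48 - 9*2 = 30

30


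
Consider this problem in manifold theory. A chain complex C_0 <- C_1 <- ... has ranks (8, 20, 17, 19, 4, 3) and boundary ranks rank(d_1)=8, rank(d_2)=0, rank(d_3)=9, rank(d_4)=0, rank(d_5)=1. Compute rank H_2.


rank H_k = rank(ker d_k) - rank(im d_{k+1}).
rank(ker d_2) = rank(C_2) - rank(d_2) = 17 - 0 = 17.
rank(im d_{2+1}) = 9.
rank H_2 = 17 - 9 = 8

8


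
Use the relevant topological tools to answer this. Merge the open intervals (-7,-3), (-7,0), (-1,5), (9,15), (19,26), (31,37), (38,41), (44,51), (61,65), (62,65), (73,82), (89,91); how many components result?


Sort and merge overlapping open intervals.
Merged: (-7,5), (9,15), (19,26), (31,37), (38,41), (44,51), (61,65), (73,82), (89,91).
Number of components = 9

9


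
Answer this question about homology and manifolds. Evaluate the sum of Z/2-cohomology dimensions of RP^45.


H^k(RP^45; Z/2) = Z/2 for each 0 <= k <= 45.
Total dimension = 45 + 1 = 46

46


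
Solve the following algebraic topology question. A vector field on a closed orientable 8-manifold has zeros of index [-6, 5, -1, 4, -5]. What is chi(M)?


Poincare-Hopf: chi(M) = sum of indices of zeros.
chi = (-6) + (5) + (-1) + (4) + (-5) = -3

-3


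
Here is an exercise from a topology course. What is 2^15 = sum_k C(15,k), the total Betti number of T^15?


b_k(T^15) = C(15,k), so the sum over k is sum_k C(15,k) = 2^15.
Total = 2^15 = 32768

32768


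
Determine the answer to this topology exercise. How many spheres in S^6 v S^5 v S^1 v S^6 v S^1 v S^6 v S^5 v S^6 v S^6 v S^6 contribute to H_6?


For a wedge of spheres, H_k (k>0) is free on one generator per sphere of dimension k.
Spheres of dimension 6: count = 6.
b_6 = 6

6


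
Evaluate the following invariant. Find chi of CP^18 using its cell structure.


CP^18 has one cell in each even dimension 0, 2, ..., 2*18 (18+1 cells total).
All cells are even-dimensional, so chi = number of cells.
chi = 18 + 1 = 19

19


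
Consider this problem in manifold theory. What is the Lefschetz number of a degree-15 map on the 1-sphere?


On S^1: L(f) = tr(f_0*) + (-1)^1 tr(f_1*) = 1 + (-1)^1 * deg(f).
L(f) = 1 + (-1)^1 * 15 = 1 + -15 = -14

-14


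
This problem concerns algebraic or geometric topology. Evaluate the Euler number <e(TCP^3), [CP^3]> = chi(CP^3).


For any closed oriented manifold, <e(TM),[M]> = chi(M).
chi(CP^3) = 3+1 = 4

4


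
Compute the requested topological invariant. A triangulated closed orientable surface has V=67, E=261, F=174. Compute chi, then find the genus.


chi = V - E + F = 67 - 261 + 174 = -20
For orientable closed surface: chi = 2 - 2g, so g = (2 - chi)/2.
g = (2 - (-20)) / 2 = 22 / 2 = 11

11


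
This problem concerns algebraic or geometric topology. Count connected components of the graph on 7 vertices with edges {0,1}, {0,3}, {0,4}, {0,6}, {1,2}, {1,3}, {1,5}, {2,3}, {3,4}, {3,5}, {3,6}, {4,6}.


Run DFS/union-find over 7 vertices.
V = 7, E = 12.
Number of components = 1

1


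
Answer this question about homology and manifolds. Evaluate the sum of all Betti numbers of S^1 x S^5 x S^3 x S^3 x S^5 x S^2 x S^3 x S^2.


Total Betti number is multiplicative under products.
Each S^d (d>=1) has total Betti number 2.
There are 8 sphere factors.
Total = 2^8 = 256

256


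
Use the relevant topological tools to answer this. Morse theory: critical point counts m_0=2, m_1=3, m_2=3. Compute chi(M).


Morse theory: chi(M) = sum_k (-1)^k m_k where m_k = #(index-k critical points).
= (2) + (-3) + (3) = 2

2


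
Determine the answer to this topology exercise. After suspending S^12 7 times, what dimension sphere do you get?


Each suspension raises dimension by 1: Sigma S^n = S^{n+1}.
Sigma^7 S^12 = S^{12+7} = S^19

19


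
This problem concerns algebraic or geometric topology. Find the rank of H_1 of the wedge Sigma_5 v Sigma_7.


For a wedge: H_1(A v B) = H_1(A) + H_1(B).
b_1(Sigma_5) = 10, b_1(Sigma_7) = 14.
b_1 = 10 + 14 = 24

24


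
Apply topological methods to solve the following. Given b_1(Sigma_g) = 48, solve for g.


For a closed orientable surface: b_1 = 2g.
48 = 2g
g = 48 / 2 = 24

24


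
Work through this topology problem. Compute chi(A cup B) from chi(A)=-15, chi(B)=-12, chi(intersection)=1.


chi(A cup B) = chi(A) + chi(B) - chi(A cap B)
= -15 + (-12) - (1)
= -28

-28


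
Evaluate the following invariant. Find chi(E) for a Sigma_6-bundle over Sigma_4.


For a fiber bundle F -> E -> B (with CW structure): chi(E) = chi(B) * chi(F).
chi(Sigma_4) = -6, chi(Sigma_6) = -10.
chi(E) = (-6) * (-10) = 60

60


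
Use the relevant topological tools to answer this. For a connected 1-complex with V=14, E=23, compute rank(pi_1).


For a connected graph: rank(pi_1) = b_1 = E - V + 1 = 1 - chi.
chi = V - E = 14 - 23 = -9.
rank = 1 - (-9) = 23 - 14 + 1 = 10

10


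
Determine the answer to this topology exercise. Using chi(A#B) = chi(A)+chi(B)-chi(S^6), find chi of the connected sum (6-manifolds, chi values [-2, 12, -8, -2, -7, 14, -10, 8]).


For n-manifolds: chi(A#B) = chi(A) + chi(B) - chi(S^6).
chi(S^6) = 1 + (-1)^6 = 2.
chi(#) = (sum chi_i) - (8-1)*chi(S^6) = 5 - 7*2 = -9

-9


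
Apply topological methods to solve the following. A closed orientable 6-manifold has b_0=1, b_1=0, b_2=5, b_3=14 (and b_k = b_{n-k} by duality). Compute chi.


By Poincare duality b_k = b_{6-k}, so full Betti numbers: b_0=1, b_1=0, b_2=5, b_3=14, b_4=5, b_5=0, b_6=1.
chi = sum (-1)^k b_k = -2

-2


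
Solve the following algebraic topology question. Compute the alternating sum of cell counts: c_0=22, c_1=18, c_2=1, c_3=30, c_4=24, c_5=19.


chi = sum_k (-1)^k c_k.
= (-1)^0*22 + (-1)^1*18 + (-1)^2*1 + (-1)^3*30 + (-1)^4*24 + (-1)^5*19
= (22) + (-18) + (1) + (-30) + (24) + (-19)
= -20

-20


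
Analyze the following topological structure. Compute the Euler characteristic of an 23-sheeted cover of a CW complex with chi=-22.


For a finite covering: chi(E) = (number of sheets) * chi(B).
chi(E) = 23 * (-22) = -506

-506


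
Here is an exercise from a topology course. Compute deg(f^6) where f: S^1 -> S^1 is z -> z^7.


deg(f) = 7. Degree is multiplicative: deg(f^6) = (deg f)^6.
deg(f^6) = (7)^6 = 117649

117649


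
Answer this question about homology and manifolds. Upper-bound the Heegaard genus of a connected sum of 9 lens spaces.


Heegaard genus satisfies g(A#B) <= g(A) + g(B).
Each lens space has g = 1.
Upper bound: 9 * 1 = 9

9


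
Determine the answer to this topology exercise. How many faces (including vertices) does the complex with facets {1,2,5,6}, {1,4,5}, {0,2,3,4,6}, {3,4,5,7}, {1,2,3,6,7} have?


Each maximal simplex on m vertices has 2^m - 1 nonempty faces.
Take the union (dedupe shared faces).
Total distinct faces = 74

74


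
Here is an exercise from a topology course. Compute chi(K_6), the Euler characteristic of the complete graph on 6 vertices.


K_6: V = 6, E = C(6,2) = 15.
chi = V - E = 6 - 15 = -9

-9


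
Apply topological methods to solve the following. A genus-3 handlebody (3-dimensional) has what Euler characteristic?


A genus-g handlebody deformation retracts to a wedge of g circles.
chi(vee_g S^1) = 1 - g.
chi(H_3) = 1 - 3 = -2

-2


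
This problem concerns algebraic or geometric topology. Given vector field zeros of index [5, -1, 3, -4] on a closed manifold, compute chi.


Poincare-Hopf: chi(M) = sum of indices of zeros.
chi = (5) + (-1) + (3) + (-4) = 3

3


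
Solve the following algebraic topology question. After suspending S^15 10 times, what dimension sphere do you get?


Each suspension raises dimension by 1: Sigma S^n = S^{n+1}.
Sigma^10 S^15 = S^{15+10} = S^25

25
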